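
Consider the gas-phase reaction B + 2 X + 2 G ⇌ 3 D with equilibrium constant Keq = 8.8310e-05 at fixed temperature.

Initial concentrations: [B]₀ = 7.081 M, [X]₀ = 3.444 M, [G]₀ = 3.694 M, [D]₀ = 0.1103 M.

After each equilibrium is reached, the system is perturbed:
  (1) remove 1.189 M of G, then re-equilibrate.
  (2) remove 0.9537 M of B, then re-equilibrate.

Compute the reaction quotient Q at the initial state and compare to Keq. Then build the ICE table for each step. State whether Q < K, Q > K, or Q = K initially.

Q₀ = 1.1709e-06 vs Keq = 8.8310e-05 ⇒ Q<K, forward
Step 1:
                    B           X           G           D
  I             7.081       3.444       3.694      0.1103
  C           -0.1057     -0.2114     -0.2114      0.3171
  E             6.975       3.233       3.483      0.4274
  solve Keq expr → x = 0.1057; check Q = 8.8310e-05
Then remove 1.189 M of G.
Step 2:
                    B           X           G           D
  I             6.975       3.233       2.294      0.4274
  C           0.03111     0.06223     0.06223    -0.09334
  E             7.006       3.295       2.356      0.3341
  solve Keq expr → x = -0.03111; check Q = 8.8310e-05
Then remove 0.9537 M of B.
Step 3:
                    B           X           G           D
  I             6.053       3.295       2.356      0.3341
  C           0.00478    0.009561    0.009561    -0.01434
  E             6.057       3.304       2.365      0.3197
  solve Keq expr → x = -0.00478; check Q = 8.8310e-05

Q₀ = 1.1709e-06; Q < K (proceeds forward)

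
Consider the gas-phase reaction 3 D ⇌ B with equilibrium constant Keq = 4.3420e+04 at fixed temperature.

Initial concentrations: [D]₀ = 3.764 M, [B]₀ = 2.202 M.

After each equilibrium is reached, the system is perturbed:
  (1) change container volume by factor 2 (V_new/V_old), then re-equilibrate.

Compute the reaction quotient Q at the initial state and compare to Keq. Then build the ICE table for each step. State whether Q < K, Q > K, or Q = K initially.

Q₀ = 0.04129 vs Keq = 4.3420e+04 ⇒ Q<K, forward
Step 1:
                   D          B
  Initial      3.764      2.202
  Change      -3.721       1.24
  Equil      0.04296      3.442
  solve Keq expr → x = 1.24; check Q = 4.3420e+04
Then change container volume by factor 2 (V_new/V_old).
Step 2:
                   D          B
  Initial    0.02148      1.721
  Change     0.01259  -0.004196
  Equil      0.03407      1.717
  solve Keq expr → x = -0.004196; check Q = 4.3420e+04

Q₀ = 0.04129; Q < K (proceeds forward)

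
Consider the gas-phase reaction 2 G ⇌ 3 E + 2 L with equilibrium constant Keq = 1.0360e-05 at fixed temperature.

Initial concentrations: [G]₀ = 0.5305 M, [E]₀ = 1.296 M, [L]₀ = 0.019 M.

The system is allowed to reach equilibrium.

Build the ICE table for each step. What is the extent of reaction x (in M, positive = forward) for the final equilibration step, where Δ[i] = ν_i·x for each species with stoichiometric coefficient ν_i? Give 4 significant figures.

Q₀ = 0.002792 vs Keq = 1.0360e-05 ⇒ Q>K, reverse
Step 1:
                   G          E          L
  init        0.5305      1.296      0.019
  Δ          0.01777   -0.02665   -0.01777
  eq          0.5483      1.269   0.001234
  solve Keq expr → x = -0.008883; check Q = 1.0360e-05

x = -0.008883 M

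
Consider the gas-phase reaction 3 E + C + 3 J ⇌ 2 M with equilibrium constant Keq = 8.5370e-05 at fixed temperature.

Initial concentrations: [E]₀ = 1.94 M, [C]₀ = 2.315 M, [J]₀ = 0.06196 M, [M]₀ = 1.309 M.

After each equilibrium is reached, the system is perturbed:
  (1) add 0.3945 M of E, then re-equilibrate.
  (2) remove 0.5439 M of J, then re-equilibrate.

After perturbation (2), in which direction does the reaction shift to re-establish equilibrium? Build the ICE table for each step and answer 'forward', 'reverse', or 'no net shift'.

Direction: reverse

Q₀ = 426.2 vs Keq = 8.5370e-05 ⇒ Q>K, reverse
Step 1:
                  E         C         J         M
  Initial      1.94     2.315   0.06196     1.309
  Change       1.62    0.5401      1.62     -1.08
  Equil        3.56     2.855     1.682    0.2288
  solve Keq expr → x = -0.5401; check Q = 8.5370e-05
Then add 0.3945 M of E.
Step 2:
                  E         C         J         M
  Initial     3.955     2.855     1.682    0.2288
  Change   -0.03842  -0.01281  -0.03842   0.02561
  Equil       3.916     2.842     1.644    0.2544
  solve Keq expr → x = 0.01281; check Q = 8.5370e-05
Then remove 0.5439 M of J.
Step 3:
                  E         C         J         M
  Initial     3.916     2.842       1.1    0.2544
  Change     0.1232   0.04107    0.1232  -0.08213
  Equil        4.04     2.883     1.223    0.1723
  solve Keq expr → x = -0.04107; check Q = 8.5370e-05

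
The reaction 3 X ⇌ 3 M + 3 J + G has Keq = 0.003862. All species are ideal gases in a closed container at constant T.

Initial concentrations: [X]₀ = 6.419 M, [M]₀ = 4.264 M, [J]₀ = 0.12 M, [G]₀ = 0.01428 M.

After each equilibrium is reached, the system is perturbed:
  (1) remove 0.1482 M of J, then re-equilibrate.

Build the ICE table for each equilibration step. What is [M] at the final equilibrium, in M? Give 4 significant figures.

Q₀ = 7.2330e-06 vs Keq = 0.003862 ⇒ Q<K, forward
Step 1:
                   X          M          J          G
  init         6.419      4.264       0.12    0.01428
  Δ          -0.3085     0.3085     0.3085     0.1028
  eq            6.11      4.573     0.4285     0.1171
  solve Keq expr → x = 0.1028; check Q = 0.003862
Then remove 0.1482 M of J.
Step 2:
                   X          M          J          G
  init          6.11      4.573     0.2803     0.1171
  Δ         -0.09939    0.09939    0.09939    0.03313
  eq           6.011      4.672     0.3797     0.1503
  solve Keq expr → x = 0.03313; check Q = 0.003862

[M]_eq = 4.672 M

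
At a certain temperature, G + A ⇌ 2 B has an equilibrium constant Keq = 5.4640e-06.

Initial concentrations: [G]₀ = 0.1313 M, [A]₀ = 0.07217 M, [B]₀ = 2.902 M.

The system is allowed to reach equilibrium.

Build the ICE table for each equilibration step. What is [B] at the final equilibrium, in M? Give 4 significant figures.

Q₀ = 888.7 vs Keq = 5.4640e-06 ⇒ Q>K, reverse
Step 1:
                   G          A          B
  init        0.1313    0.07217      2.902
  Δ            1.449      1.449     -2.898
  eq            1.58      1.521   0.003625
  solve Keq expr → x = -1.449; check Q = 5.4640e-06

[B]_eq = 0.003625 M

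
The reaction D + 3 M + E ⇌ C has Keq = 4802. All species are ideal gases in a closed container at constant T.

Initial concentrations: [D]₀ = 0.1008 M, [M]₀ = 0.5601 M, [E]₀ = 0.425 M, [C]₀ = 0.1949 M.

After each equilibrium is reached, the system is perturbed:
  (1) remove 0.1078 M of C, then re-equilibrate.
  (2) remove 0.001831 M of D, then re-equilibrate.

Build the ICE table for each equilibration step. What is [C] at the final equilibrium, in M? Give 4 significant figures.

[C]_eq = 0.1808 M

Q₀ = 25.89 vs Keq = 4802 ⇒ Q<K, forward
Step 1:
                  D         M         E         C
  init       0.1008    0.5601     0.425    0.1949
  Δ        -0.09275   -0.2782  -0.09275   0.09275
  eq       0.008052    0.2819    0.3323    0.2876
  solve Keq expr → x = 0.09275; check Q = 4802
Then remove 0.1078 M of C.
Step 2:
                  D         M         E         C
  init     0.008052    0.2819    0.3323    0.1798
  Δ        -0.00248  -0.00744  -0.00248   0.00248
  eq       0.005572    0.2744    0.3298    0.1823
  solve Keq expr → x = 0.00248; check Q = 4802
Then remove 0.001831 M of D.
Step 3:
                  D         M         E         C
  init     0.003741    0.2744    0.3298    0.1823
  Δ        0.001498  0.004495  0.001498 -0.001498
  eq       0.005239    0.2789    0.3313    0.1808
  solve Keq expr → x = -0.001498; check Q = 4802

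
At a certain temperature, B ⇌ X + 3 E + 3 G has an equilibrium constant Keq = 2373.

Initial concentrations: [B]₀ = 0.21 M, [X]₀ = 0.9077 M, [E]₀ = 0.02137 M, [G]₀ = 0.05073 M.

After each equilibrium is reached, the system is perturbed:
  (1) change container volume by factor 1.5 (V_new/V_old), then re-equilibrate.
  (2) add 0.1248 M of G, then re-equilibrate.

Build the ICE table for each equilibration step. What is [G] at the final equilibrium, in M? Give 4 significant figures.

[G]_eq = 0.5786 M

Q₀ = 5.5072e-09 vs Keq = 2373 ⇒ Q<K, forward
Step 1:
                    B           X           E           G
  init           0.21      0.9077     0.02137     0.05073
  Δ             -0.21        0.21      0.6299      0.6299
  eq       4.1015e-05       1.118      0.6512      0.6806
  solve Keq expr → x = 0.21; check Q = 2373
Then change container volume by factor 1.5 (V_new/V_old).
Step 2:
                    B           X           E           G
  init     2.7343e-05      0.7451      0.4342      0.4537
  Δ       -2.4940e-05  2.4940e-05  7.4820e-05  7.4820e-05
  eq       2.4030e-06      0.7451      0.4342      0.4538
  solve Keq expr → x = 2.4940e-05; check Q = 2373
Then add 0.1248 M of G.
Step 3:
                    B           X           E           G
  init     2.4030e-06      0.7451      0.4342      0.5786
  Δ        2.5772e-06 -2.5772e-06 -7.7315e-06 -7.7315e-06
  eq       4.9802e-06      0.7451      0.4342      0.5786
  solve Keq expr → x = -2.5772e-06; check Q = 2373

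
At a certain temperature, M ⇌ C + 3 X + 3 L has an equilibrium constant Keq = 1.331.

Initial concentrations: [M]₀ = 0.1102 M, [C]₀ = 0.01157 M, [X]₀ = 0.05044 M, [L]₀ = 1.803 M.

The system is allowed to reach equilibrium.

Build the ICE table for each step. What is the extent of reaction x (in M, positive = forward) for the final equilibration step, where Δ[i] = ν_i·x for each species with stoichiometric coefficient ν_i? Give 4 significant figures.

x = 0.08888 M

Q₀ = 7.8970e-05 vs Keq = 1.331 ⇒ Q<K, forward
Step 1:
                   M          C          X          L
  init        0.1102    0.01157    0.05044      1.803
  Δ         -0.08888    0.08888     0.2666     0.2666
  eq         0.02132     0.1004     0.3171       2.07
  solve Keq expr → x = 0.08888; check Q = 1.331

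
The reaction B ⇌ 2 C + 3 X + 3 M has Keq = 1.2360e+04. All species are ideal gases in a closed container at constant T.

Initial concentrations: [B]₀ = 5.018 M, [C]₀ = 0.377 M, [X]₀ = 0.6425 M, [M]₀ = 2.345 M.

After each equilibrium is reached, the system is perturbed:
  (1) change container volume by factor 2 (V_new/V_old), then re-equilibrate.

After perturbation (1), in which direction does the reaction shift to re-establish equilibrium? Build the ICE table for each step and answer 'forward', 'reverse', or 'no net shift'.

Direction: forward

Q₀ = 0.09687 vs Keq = 1.2360e+04 ⇒ Q<K, forward
Step 1:
                    B           C           X           M
  init          5.018       0.377      0.6425       2.345
  Δ            -1.029       2.058       3.087       3.087
  eq            3.989       2.435        3.73       5.432
  solve Keq expr → x = 1.029; check Q = 1.2360e+04
Then change container volume by factor 2 (V_new/V_old).
Step 2:
                    B           C           X           M
  init          1.994       1.218       1.865       2.716
  Δ           -0.5382       1.076       1.615       1.615
  eq            1.456       2.294       3.479       4.331
  solve Keq expr → x = 0.5382; check Q = 1.2360e+04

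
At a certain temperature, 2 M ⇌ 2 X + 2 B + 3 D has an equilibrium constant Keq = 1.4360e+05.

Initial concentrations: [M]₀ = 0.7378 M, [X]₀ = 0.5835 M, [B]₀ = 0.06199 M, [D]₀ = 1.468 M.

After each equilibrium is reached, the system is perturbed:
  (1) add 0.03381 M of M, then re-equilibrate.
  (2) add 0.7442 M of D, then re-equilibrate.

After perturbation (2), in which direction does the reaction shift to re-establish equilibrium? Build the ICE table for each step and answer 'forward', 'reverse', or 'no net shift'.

Direction: reverse

Q₀ = 0.007604 vs Keq = 1.4360e+05 ⇒ Q<K, forward
Step 1:
                  M         X         B         D
  Initial    0.7378    0.5835   0.06199     1.468
  Change    -0.7266    0.7266    0.7266      1.09
  Equil     0.01115      1.31    0.7886     2.558
  solve Keq expr → x = 0.3633; check Q = 1.4360e+05
Then add 0.03381 M of M.
Step 2:
                  M         X         B         D
  Initial   0.04496      1.31    0.7886     2.558
  Change   -0.03271   0.03271   0.03271   0.04907
  Equil     0.01225     1.343    0.8213     2.607
  solve Keq expr → x = 0.01636; check Q = 1.4360e+05
Then add 0.7442 M of D.
Step 3:
                  M         X         B         D
  Initial   0.01225     1.343    0.8213     3.351
  Change   0.005354 -0.005354 -0.005354 -0.008031
  Equil     0.01761     1.338     0.816     3.343
  solve Keq expr → x = -0.002677; check Q = 1.4360e+05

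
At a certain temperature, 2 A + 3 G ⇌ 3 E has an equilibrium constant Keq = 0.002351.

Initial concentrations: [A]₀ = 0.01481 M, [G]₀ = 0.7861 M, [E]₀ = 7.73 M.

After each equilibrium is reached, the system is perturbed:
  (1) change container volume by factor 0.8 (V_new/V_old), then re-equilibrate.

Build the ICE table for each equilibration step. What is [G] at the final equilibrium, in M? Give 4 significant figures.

Q₀ = 4.3351e+06 vs Keq = 0.002351 ⇒ Q>K, reverse
Step 1:
                  A         G         E
  init      0.01481    0.7861      7.73
  Δ           3.768     5.652    -5.652
  eq          3.783     6.438     2.078
  solve Keq expr → x = -1.884; check Q = 0.002351
Then change container volume by factor 0.8 (V_new/V_old).
Step 2:
                  A         G         E
  init        4.728     8.047     2.598
  Δ         -0.1683   -0.2524    0.2524
  eq           4.56     7.795      2.85
  solve Keq expr → x = 0.08414; check Q = 0.002351

[G]_eq = 7.795 M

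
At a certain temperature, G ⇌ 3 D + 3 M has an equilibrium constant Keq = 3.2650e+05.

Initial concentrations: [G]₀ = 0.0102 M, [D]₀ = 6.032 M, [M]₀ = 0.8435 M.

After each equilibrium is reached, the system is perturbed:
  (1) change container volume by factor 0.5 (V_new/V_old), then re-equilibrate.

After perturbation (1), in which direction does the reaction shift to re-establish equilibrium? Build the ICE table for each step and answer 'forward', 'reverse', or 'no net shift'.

Q₀ = 1.2913e+04 vs Keq = 3.2650e+05 ⇒ Q<K, forward
Step 1:
                    G           D           M
  I            0.0102       6.032      0.8435
  C         -0.009747     0.02924     0.02924
  E        4.5337e-04       6.061      0.8727
  solve Keq expr → x = 0.009747; check Q = 3.2650e+05
Then change container volume by factor 0.5 (V_new/V_old).
Step 2:
                    G           D           M
  I        9.0675e-04       12.12       1.745
  C           0.02418    -0.07255    -0.07255
  E           0.02509       12.05       1.673
  solve Keq expr → x = -0.02418; check Q = 3.2650e+05

Direction: reverse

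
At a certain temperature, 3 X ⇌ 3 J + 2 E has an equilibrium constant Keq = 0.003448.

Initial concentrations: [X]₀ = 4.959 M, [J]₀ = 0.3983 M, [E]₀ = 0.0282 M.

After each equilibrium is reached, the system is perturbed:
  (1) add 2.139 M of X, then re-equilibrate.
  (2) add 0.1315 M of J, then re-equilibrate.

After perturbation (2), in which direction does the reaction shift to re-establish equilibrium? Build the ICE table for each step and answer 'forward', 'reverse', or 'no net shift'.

Q₀ = 4.1205e-07 vs Keq = 0.003448 ⇒ Q<K, forward
Step 1:
                   X          J          E
  init         4.959     0.3983     0.0282
  Δ          -0.6683     0.6683     0.4456
  eq           4.291      1.067     0.4738
  solve Keq expr → x = 0.2228; check Q = 0.003448
Then add 2.139 M of X.
Step 2:
                   X          J          E
  init          6.43      1.067     0.4738
  Δ          -0.2214     0.2214     0.1476
  eq           6.208      1.288     0.6214
  solve Keq expr → x = 0.0738; check Q = 0.003448
Then add 0.1315 M of J.
Step 3:
                   X          J          E
  init         6.208       1.42     0.6214
  Δ          0.06003   -0.06003   -0.04002
  eq           6.268       1.36     0.5813
  solve Keq expr → x = -0.02001; check Q = 0.003448

Direction: reverse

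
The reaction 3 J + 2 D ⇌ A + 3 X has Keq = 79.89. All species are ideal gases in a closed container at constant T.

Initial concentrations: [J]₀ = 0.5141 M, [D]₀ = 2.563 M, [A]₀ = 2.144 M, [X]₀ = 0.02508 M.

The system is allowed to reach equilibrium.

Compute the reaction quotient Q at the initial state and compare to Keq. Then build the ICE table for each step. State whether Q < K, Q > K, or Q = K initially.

Q₀ = 3.7894e-05 vs Keq = 79.89 ⇒ Q<K, forward
Step 1:
                  J         D         A         X
  Initial    0.5141     2.563     2.144   0.02508
  Change     -0.433   -0.2887    0.1443     0.433
  Equil     0.08105     2.274     2.288    0.4581
  solve Keq expr → x = 0.1443; check Q = 79.89

Q₀ = 3.7894e-05; Q < K (proceeds forward)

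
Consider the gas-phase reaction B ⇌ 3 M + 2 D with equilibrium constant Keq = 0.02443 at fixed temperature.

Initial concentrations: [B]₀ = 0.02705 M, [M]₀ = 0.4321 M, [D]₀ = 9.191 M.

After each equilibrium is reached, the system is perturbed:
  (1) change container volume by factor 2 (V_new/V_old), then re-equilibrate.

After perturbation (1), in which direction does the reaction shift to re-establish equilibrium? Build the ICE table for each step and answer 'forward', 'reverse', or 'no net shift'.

Q₀ = 251.9 vs Keq = 0.02443 ⇒ Q>K, reverse
Step 1:
                   B          M          D
  init       0.02705     0.4321      9.191
  Δ           0.1319    -0.3956    -0.2637
  eq          0.1589    0.03652      8.927
  solve Keq expr → x = -0.1319; check Q = 0.02443
Then change container volume by factor 2 (V_new/V_old).
Step 2:
                   B          M          D
  init       0.07945    0.01826      4.464
  Δ        -0.008636    0.02591    0.01727
  eq         0.07082    0.04417      4.481
  solve Keq expr → x = 0.008636; check Q = 0.02443

Direction: forward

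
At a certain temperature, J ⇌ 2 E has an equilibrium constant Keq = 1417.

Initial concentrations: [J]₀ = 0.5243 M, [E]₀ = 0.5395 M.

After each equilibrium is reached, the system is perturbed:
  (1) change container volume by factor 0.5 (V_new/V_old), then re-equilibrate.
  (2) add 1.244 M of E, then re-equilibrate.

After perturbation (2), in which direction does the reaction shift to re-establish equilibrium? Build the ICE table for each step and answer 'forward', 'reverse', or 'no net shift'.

Direction: reverse

Q₀ = 0.5551 vs Keq = 1417 ⇒ Q<K, forward
Step 1:
                    J           E
  init         0.5243      0.5395
  Δ           -0.5225       1.045
  eq         0.001772       1.585
  solve Keq expr → x = 0.5225; check Q = 1417
Then change container volume by factor 0.5 (V_new/V_old).
Step 2:
                    J           E
  init       0.003544       3.169
  Δ          0.003512   -0.007025
  eq         0.007056       3.162
  solve Keq expr → x = -0.003512; check Q = 1417
Then add 1.244 M of E.
Step 3:
                    J           E
  init       0.007056       4.406
  Δ          0.006563    -0.01313
  eq          0.01362       4.393
  solve Keq expr → x = -0.006563; check Q = 1417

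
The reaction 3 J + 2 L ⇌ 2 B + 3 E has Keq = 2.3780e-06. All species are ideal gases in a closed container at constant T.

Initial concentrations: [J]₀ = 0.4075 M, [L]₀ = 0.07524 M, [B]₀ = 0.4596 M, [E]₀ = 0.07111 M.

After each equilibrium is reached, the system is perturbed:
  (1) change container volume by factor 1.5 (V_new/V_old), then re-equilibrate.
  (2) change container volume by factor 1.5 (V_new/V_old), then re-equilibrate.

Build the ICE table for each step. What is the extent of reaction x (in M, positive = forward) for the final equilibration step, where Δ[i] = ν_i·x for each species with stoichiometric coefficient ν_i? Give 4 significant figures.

x = 0 M

Q₀ = 0.1983 vs Keq = 2.3780e-06 ⇒ Q>K, reverse
Step 1:
                    J           L           B           E
  Initial      0.4075     0.07524      0.4596     0.07111
  Change      0.06832     0.04554    -0.04554    -0.06832
  Equil        0.4758      0.1208      0.4141    0.002793
  solve Keq expr → x = -0.02277; check Q = 2.3780e-06
Then change container volume by factor 1.5 (V_new/V_old).
Step 2:
                    J           L           B           E
  Initial      0.3172     0.08052       0.276    0.001862
  Change            0           0           0           0
  Equil        0.3172     0.08052       0.276    0.001862
  solve Keq expr → x = 0; check Q = 2.3780e-06
Then change container volume by factor 1.5 (V_new/V_old).
Step 3:
                    J           L           B           E
  Initial      0.2115     0.05368       0.184    0.001242
  Change            0           0           0           0
  Equil        0.2115     0.05368       0.184    0.001242
  solve Keq expr → x = 0; check Q = 2.3780e-06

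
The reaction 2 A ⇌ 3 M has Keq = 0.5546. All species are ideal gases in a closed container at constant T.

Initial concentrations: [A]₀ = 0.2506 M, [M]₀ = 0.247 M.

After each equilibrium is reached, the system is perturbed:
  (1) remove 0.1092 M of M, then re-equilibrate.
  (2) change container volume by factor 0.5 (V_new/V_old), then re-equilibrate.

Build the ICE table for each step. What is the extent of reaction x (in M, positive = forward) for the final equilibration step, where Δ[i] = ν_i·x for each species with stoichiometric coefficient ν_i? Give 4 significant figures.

x = -0.02321 M

Q₀ = 0.24 vs Keq = 0.5546 ⇒ Q<K, forward
Step 1:
                   A          M
  I           0.2506      0.247
  C          -0.0333    0.04996
  E           0.2173      0.297
  solve Keq expr → x = 0.01665; check Q = 0.5546
Then remove 0.1092 M of M.
Step 2:
                   A          M
  I           0.2173     0.1878
  C         -0.04465    0.06698
  E           0.1726     0.2547
  solve Keq expr → x = 0.02233; check Q = 0.5546
Then change container volume by factor 0.5 (V_new/V_old).
Step 3:
                   A          M
  I           0.3453     0.5095
  C          0.04642   -0.06963
  E           0.3917     0.4398
  solve Keq expr → x = -0.02321; check Q = 0.5546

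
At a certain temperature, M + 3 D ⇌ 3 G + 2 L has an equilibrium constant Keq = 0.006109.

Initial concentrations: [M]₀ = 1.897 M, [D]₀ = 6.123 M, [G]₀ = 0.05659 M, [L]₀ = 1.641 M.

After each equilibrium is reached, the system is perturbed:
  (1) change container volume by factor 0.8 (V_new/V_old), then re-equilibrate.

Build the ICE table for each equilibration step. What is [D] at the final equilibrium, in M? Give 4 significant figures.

[D]_eq = 6.868 M

Q₀ = 1.1207e-06 vs Keq = 0.006109 ⇒ Q<K, forward
Step 1:
                   M          D          G          L
  Initial      1.897      6.123    0.05659      1.641
  Change     -0.2228    -0.6685     0.6685     0.4457
  Equil        1.674      5.455     0.7251      2.087
  solve Keq expr → x = 0.2228; check Q = 0.006109
Then change container volume by factor 0.8 (V_new/V_old).
Step 2:
                   M          D          G          L
  Initial      2.093      6.818     0.9063      2.608
  Change     0.01647    0.04942   -0.04942   -0.03295
  Equil        2.109      6.868     0.8569      2.575
  solve Keq expr → x = -0.01647; check Q = 0.006109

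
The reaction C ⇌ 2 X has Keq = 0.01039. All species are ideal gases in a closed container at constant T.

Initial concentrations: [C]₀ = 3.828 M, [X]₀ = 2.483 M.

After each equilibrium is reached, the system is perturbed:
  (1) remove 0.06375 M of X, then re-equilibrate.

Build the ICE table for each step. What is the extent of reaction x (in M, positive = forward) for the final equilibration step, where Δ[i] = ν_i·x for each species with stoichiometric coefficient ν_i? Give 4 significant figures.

Q₀ = 1.611 vs Keq = 0.01039 ⇒ Q>K, reverse
Step 1:
                   C          X
  Initial      3.828      2.483
  Change       1.128     -2.256
  Equil        4.956     0.2269
  solve Keq expr → x = -1.128; check Q = 0.01039
Then remove 0.06375 M of X.
Step 2:
                   C          X
  Initial      4.956     0.1632
  Change    -0.03151    0.06303
  Equil        4.925     0.2262
  solve Keq expr → x = 0.03151; check Q = 0.01039

x = 0.03151 M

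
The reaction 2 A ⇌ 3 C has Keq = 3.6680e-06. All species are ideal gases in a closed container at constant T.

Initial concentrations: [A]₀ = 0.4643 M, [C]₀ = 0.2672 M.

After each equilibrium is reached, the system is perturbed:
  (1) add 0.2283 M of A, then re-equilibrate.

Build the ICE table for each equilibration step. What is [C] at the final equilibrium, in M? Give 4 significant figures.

[C]_eq = 0.01396 M

Q₀ = 0.08849 vs Keq = 3.6680e-06 ⇒ Q>K, reverse
Step 1:
                  A         C
  I          0.4643    0.2672
  C          0.1705   -0.2558
  E          0.6348   0.01139
  solve Keq expr → x = -0.08527; check Q = 3.6680e-06
Then add 0.2283 M of A.
Step 2:
                  A         C
  I          0.8631   0.01139
  C       -0.001714  0.002571
  E          0.8614   0.01396
  solve Keq expr → x = 8.5687e-04; check Q = 3.6680e-06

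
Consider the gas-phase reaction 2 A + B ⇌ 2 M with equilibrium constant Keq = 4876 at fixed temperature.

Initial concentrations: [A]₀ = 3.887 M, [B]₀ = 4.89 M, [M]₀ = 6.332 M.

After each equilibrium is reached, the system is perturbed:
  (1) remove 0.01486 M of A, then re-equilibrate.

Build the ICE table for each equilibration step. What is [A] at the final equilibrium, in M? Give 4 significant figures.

[A]_eq = 0.08374 M

Q₀ = 0.5427 vs Keq = 4876 ⇒ Q<K, forward
Step 1:
                  A         B         M
  init        3.887      4.89     6.332
  Δ          -3.803    -1.902     3.803
  eq        0.08396     2.988     10.14
  solve Keq expr → x = 1.902; check Q = 4876
Then remove 0.01486 M of A.
Step 2:
                  A         B         M
  init       0.0691     2.988     10.14
  Δ         0.01464  0.007318  -0.01464
  eq        0.08374     2.996     10.12
  solve Keq expr → x = -0.007318; check Q = 4876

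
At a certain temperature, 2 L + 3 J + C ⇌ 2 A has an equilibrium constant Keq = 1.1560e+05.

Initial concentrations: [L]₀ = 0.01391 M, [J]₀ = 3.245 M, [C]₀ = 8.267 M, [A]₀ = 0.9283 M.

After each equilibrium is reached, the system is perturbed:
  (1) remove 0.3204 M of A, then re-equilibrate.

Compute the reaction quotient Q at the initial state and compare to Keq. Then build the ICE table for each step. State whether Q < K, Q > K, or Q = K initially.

Q₀ = 15.77 vs Keq = 1.1560e+05 ⇒ Q<K, forward
Step 1:
                  L         J         C         A
  Initial   0.01391     3.245     8.267    0.9283
  Change   -0.01374  -0.02062 -0.006872   0.01374
  Equil   1.6651e-04     3.224      8.26     0.942
  solve Keq expr → x = 0.006872; check Q = 1.1560e+05
Then remove 0.3204 M of A.
Step 2:
                  L         J         C         A
  Initial 1.6651e-04     3.224      8.26    0.6216
  Change  -5.6616e-05 -8.4924e-05 -2.8308e-05 5.6616e-05
  Equil   1.0989e-04     3.224      8.26    0.6217
  solve Keq expr → x = 2.8308e-05; check Q = 1.1560e+05

Q₀ = 15.77; Q < K (proceeds forward)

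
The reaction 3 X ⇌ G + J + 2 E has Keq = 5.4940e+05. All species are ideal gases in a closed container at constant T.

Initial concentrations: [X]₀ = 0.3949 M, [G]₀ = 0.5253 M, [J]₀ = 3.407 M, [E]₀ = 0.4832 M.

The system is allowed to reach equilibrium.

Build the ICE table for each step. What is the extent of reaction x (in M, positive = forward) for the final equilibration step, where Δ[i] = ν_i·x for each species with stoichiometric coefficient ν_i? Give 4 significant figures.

Q₀ = 6.785 vs Keq = 5.4940e+05 ⇒ Q<K, forward
Step 1:
                  X         G         J         E
  init       0.3949    0.5253     3.407    0.4832
  Δ         -0.3817    0.1272    0.1272    0.2545
  eq        0.01317    0.6525     3.534    0.7377
  solve Keq expr → x = 0.1272; check Q = 5.4940e+05

x = 0.1272 M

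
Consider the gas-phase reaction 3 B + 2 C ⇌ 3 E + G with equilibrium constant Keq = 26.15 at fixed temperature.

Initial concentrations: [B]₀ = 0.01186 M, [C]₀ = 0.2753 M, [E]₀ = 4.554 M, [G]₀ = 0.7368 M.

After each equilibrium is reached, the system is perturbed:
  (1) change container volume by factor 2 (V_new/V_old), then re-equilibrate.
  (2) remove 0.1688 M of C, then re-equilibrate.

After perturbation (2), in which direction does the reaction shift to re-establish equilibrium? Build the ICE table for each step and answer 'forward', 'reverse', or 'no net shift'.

Q₀ = 5.5038e+08 vs Keq = 26.15 ⇒ Q>K, reverse
Step 1:
                   B          C          E          G
  init       0.01186     0.2753      4.554     0.7368
  Δ           0.9538     0.6358    -0.9538    -0.3179
  eq          0.9656     0.9111        3.6     0.4189
  solve Keq expr → x = -0.3179; check Q = 26.15
Then change container volume by factor 2 (V_new/V_old).
Step 2:
                   B          C          E          G
  init        0.4828     0.4556        1.8     0.2094
  Δ          0.05755    0.03837   -0.05755   -0.01918
  eq          0.5404     0.4939      1.743     0.1903
  solve Keq expr → x = -0.01918; check Q = 26.15
Then remove 0.1688 M of C.
Step 3:
                   B          C          E          G
  init        0.5404     0.3251      1.743     0.1903
  Δ          0.06584    0.04389   -0.06584   -0.02195
  eq          0.6062      0.369      1.677     0.1683
  solve Keq expr → x = -0.02195; check Q = 26.15

Direction: reverse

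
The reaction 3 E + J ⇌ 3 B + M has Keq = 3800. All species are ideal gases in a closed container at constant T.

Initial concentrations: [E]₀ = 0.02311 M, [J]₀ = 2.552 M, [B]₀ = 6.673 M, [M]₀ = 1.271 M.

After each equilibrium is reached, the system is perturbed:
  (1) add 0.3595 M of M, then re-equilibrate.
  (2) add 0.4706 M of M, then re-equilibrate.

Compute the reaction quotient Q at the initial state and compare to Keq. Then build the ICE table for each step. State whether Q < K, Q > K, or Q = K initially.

Q₀ = 1.1990e+07 vs Keq = 3800 ⇒ Q>K, reverse
Step 1:
                    E           J           B           M
  init        0.02311       2.552       6.673       1.271
  Δ            0.2889      0.0963     -0.2889     -0.0963
  eq            0.312       2.648       6.384       1.175
  solve Keq expr → x = -0.0963; check Q = 3800
Then add 0.3595 M of M.
Step 2:
                    E           J           B           M
  init          0.312       2.648       6.384       1.534
  Δ           0.02659    0.008863    -0.02659   -0.008863
  eq           0.3386       2.657       6.358       1.525
  solve Keq expr → x = -0.008863; check Q = 3800
Then add 0.4706 M of M.
Step 3:
                    E           J           B           M
  init         0.3386       2.657       6.358       1.996
  Δ           0.02902    0.009673    -0.02902   -0.009673
  eq           0.3676       2.667       6.329       1.986
  solve Keq expr → x = -0.009673; check Q = 3800

Q₀ = 1.1990e+07; Q > K (proceeds reverse)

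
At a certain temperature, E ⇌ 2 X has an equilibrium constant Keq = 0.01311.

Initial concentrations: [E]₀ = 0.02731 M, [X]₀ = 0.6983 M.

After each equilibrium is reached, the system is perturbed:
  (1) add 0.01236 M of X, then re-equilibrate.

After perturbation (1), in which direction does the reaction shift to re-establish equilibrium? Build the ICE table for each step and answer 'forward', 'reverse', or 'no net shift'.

Direction: reverse

Q₀ = 17.86 vs Keq = 0.01311 ⇒ Q>K, reverse
Step 1:
                   E          X
  I          0.02731     0.6983
  C           0.3156    -0.6312
  E           0.3429    0.06705
  solve Keq expr → x = -0.3156; check Q = 0.01311
Then add 0.01236 M of X.
Step 2:
                   E          X
  I           0.3429    0.07941
  C         0.005893   -0.01179
  E           0.3488    0.06762
  solve Keq expr → x = -0.005893; check Q = 0.01311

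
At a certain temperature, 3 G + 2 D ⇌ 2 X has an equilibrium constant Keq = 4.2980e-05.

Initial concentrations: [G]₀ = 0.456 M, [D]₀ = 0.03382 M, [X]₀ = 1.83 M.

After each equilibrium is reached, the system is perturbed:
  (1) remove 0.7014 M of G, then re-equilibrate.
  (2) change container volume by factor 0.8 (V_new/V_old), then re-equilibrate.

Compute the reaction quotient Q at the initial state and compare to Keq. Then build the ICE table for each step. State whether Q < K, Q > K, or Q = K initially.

Q₀ = 3.0879e+04; Q > K (proceeds reverse)

Q₀ = 3.0879e+04 vs Keq = 4.2980e-05 ⇒ Q>K, reverse
Step 1:
                   G          D          X
  init         0.456    0.03382       1.83
  Δ            2.648      1.765     -1.765
  eq           3.104      1.799    0.06452
  solve Keq expr → x = -0.8827; check Q = 4.2980e-05
Then remove 0.7014 M of G.
Step 2:
                   G          D          X
  init         2.403      1.799    0.06452
  Δ          0.02896     0.0193    -0.0193
  eq           2.432      1.819    0.04521
  solve Keq expr → x = -0.009652; check Q = 4.2980e-05
Then change container volume by factor 0.8 (V_new/V_old).
Step 3:
                   G          D          X
  init          3.04      2.273    0.05652
  Δ         -0.03085   -0.02056    0.02056
  eq           3.009      2.253    0.07708
  solve Keq expr → x = 0.01028; check Q = 4.2980e-05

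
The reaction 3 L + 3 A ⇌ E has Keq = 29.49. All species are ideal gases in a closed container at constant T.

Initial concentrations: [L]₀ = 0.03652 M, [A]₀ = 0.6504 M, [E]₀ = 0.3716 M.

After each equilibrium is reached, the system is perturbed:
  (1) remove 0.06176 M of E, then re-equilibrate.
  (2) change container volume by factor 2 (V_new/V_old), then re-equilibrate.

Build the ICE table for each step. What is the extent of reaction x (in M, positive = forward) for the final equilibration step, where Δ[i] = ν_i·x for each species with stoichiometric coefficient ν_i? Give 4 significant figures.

x = -0.04341 M

Q₀ = 2.7729e+04 vs Keq = 29.49 ⇒ Q>K, reverse
Step 1:
                  L         A         E
  I         0.03652    0.6504    0.3716
  C          0.2142    0.2142  -0.07139
  E          0.2507    0.8646    0.3002
  solve Keq expr → x = -0.07139; check Q = 29.49
Then remove 0.06176 M of E.
Step 2:
                  L         A         E
  I          0.2507    0.8646    0.2385
  C        -0.01341  -0.01341  0.004468
  E          0.2373    0.8512    0.2429
  solve Keq expr → x = 0.004468; check Q = 29.49
Then change container volume by factor 2 (V_new/V_old).
Step 3:
                  L         A         E
  I          0.1186    0.4256    0.1215
  C          0.1302    0.1302  -0.04341
  E          0.2489    0.5558   0.07805
  solve Keq expr → x = -0.04341; check Q = 29.49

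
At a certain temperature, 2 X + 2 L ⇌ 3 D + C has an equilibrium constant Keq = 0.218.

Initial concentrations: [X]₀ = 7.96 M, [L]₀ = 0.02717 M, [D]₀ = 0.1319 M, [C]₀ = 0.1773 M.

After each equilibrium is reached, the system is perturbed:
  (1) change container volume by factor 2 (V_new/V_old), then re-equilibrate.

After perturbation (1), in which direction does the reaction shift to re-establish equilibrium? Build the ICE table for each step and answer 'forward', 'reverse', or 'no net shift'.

Direction: no net shift

Q₀ = 0.008698 vs Keq = 0.218 ⇒ Q<K, forward
Step 1:
                    X           L           D           C
  I              7.96     0.02717      0.1319      0.1773
  C          -0.01961    -0.01961     0.02942    0.009805
  E              7.94    0.007559      0.1613      0.1871
  solve Keq expr → x = 0.009805; check Q = 0.218
Then change container volume by factor 2 (V_new/V_old).
Step 2:
                    X           L           D           C
  I              3.97     0.00378     0.08066     0.09355
  C                 0           0           0           0
  E              3.97     0.00378     0.08066     0.09355
  solve Keq expr → x = 0; check Q = 0.218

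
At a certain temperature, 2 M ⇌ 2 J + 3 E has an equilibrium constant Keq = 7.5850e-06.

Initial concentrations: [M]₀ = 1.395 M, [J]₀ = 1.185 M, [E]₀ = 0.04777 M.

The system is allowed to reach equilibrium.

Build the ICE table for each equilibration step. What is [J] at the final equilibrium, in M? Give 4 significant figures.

[J]_eq = 1.168 M

Q₀ = 7.8660e-05 vs Keq = 7.5850e-06 ⇒ Q>K, reverse
Step 1:
                  M         J         E
  Initial     1.395     1.185   0.04777
  Change    0.01698  -0.01698  -0.02547
  Equil       1.412     1.168    0.0223
  solve Keq expr → x = -0.008491; check Q = 7.5850e-06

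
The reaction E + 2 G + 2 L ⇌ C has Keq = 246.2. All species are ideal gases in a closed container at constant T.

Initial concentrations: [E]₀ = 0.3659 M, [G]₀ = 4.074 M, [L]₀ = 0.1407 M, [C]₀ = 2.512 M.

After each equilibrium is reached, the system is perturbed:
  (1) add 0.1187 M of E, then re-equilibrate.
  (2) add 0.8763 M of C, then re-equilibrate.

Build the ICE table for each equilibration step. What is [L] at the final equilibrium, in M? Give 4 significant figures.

[L]_eq = 0.04494 M

Q₀ = 20.89 vs Keq = 246.2 ⇒ Q<K, forward
Step 1:
                   E          G          L          C
  Initial     0.3659      4.074     0.1407      2.512
  Change    -0.04764   -0.09527   -0.09527    0.04764
  Equil       0.3183      3.979    0.04543       2.56
  solve Keq expr → x = 0.04764; check Q = 246.2
Then add 0.1187 M of E.
Step 2:
                   E          G          L          C
  Initial      0.437      3.979    0.04543       2.56
  Change   -0.003214  -0.006427  -0.006427   0.003214
  Equil       0.4337      3.972      0.039      2.563
  solve Keq expr → x = 0.003214; check Q = 246.2
Then add 0.8763 M of C.
Step 3:
                   E          G          L          C
  Initial     0.4337      3.972      0.039      3.439
  Change    0.002969   0.005938   0.005938  -0.002969
  Equil       0.4367      3.978    0.04494      3.436
  solve Keq expr → x = -0.002969; check Q = 246.2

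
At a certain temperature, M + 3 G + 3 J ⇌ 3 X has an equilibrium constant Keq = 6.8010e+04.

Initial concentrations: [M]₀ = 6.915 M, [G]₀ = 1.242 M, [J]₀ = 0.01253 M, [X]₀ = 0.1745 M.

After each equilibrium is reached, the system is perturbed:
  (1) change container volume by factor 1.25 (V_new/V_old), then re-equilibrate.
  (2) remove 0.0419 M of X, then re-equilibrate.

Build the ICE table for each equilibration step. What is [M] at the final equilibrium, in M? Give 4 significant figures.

[M]_eq = 5.529 M

Q₀ = 203.9 vs Keq = 6.8010e+04 ⇒ Q<K, forward
Step 1:
                  M         G         J         X
  init        6.915     1.242   0.01253    0.1745
  Δ       -0.003532   -0.0106   -0.0106    0.0106
  eq          6.911     1.231  0.001933    0.1851
  solve Keq expr → x = 0.003532; check Q = 6.8010e+04
Then change container volume by factor 1.25 (V_new/V_old).
Step 2:
                  M         G         J         X
  init        5.529    0.9851  0.001547    0.1481
  Δ       1.7579e-04 5.2738e-04 5.2738e-04 -5.2738e-04
  eq          5.529    0.9856  0.002074    0.1476
  solve Keq expr → x = -1.7579e-04; check Q = 6.8010e+04
Then remove 0.0419 M of X.
Step 3:
                  M         G         J         X
  init        5.529    0.9856  0.002074    0.1057
  Δ       -1.9330e-04 -5.7990e-04 -5.7990e-04 5.7990e-04
  eq          5.529    0.9851  0.001494    0.1062
  solve Keq expr → x = 1.9330e-04; check Q = 6.8010e+04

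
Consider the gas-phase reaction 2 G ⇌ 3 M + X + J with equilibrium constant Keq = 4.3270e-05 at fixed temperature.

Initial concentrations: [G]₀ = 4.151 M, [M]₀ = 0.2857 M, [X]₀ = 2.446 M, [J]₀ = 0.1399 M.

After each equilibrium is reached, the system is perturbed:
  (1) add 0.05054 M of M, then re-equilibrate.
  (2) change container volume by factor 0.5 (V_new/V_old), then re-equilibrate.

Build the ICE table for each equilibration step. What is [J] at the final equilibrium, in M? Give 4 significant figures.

[J]_eq = 0.1158 M

Q₀ = 4.6313e-04 vs Keq = 4.3270e-05 ⇒ Q>K, reverse
Step 1:
                   G          M          X          J
  init         4.151     0.2857      2.446     0.1399
  Δ          0.09006    -0.1351   -0.04503   -0.04503
  eq           4.241     0.1506      2.401    0.09487
  solve Keq expr → x = -0.04503; check Q = 4.3270e-05
Then add 0.05054 M of M.
Step 2:
                   G          M          X          J
  init         4.241     0.2012      2.401    0.09487
  Δ          0.02762   -0.04143   -0.01381   -0.01381
  eq           4.269     0.1597      2.387    0.08106
  solve Keq expr → x = -0.01381; check Q = 4.3270e-05
Then change container volume by factor 0.5 (V_new/V_old).
Step 3:
                   G          M          X          J
  init         8.537     0.3194      4.774     0.1621
  Δ           0.0926    -0.1389    -0.0463    -0.0463
  eq            8.63     0.1805      4.728     0.1158
  solve Keq expr → x = -0.0463; check Q = 4.3270e-05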